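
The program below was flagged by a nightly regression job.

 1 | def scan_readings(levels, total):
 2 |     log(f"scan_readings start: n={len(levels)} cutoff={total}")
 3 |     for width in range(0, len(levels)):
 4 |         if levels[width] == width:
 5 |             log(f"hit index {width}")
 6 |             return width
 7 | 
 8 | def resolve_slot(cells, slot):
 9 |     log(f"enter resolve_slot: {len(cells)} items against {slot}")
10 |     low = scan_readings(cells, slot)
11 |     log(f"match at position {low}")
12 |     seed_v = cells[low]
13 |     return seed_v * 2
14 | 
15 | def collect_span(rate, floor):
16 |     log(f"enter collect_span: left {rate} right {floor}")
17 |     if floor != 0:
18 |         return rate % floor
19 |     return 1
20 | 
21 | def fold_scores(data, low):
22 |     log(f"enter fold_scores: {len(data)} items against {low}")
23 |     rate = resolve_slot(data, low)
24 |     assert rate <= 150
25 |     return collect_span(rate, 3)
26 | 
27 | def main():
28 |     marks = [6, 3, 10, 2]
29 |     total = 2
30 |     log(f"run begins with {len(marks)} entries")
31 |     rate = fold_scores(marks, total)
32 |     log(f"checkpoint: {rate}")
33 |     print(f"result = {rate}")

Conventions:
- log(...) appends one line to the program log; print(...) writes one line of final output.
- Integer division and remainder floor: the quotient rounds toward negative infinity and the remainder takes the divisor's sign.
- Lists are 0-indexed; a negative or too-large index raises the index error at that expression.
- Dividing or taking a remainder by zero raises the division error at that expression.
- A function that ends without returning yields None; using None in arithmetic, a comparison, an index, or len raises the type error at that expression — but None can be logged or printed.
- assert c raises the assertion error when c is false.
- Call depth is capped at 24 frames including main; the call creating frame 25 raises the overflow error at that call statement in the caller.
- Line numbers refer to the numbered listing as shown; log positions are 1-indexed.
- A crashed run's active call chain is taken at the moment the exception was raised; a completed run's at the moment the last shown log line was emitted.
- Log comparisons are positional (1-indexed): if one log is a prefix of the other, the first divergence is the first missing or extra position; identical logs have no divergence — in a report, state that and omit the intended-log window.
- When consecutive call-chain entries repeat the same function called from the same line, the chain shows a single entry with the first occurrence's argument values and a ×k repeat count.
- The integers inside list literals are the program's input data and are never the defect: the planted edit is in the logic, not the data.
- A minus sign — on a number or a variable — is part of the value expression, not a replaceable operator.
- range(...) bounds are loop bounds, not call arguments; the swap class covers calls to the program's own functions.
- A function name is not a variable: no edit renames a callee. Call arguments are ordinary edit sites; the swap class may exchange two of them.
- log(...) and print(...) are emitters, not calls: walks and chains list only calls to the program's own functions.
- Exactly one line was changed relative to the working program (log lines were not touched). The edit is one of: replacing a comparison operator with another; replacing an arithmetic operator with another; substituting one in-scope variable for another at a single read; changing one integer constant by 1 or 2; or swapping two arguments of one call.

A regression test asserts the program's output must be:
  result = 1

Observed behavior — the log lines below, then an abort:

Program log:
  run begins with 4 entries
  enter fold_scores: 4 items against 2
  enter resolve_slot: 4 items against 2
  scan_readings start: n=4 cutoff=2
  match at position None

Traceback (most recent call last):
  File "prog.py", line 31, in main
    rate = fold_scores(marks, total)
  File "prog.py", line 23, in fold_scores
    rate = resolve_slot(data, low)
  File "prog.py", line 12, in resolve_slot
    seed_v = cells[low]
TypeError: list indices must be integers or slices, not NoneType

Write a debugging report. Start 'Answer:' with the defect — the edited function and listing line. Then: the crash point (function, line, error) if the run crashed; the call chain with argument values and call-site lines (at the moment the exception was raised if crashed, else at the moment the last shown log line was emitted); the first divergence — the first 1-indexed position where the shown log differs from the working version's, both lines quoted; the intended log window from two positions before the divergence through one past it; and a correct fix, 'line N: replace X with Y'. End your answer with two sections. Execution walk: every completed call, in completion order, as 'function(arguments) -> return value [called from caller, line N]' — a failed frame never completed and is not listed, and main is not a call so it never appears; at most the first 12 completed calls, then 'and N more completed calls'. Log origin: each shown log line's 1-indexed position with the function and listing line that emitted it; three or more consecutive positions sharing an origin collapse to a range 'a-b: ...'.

Answer: the defect is in scan_readings at line 4.
Key fact: The earliest visible damage is log position 5 — 'match at position None' rather than the intended 'hit index 3'.
Crash: resolve_slot, line 12, TypeError.
Call chain: main -> fold_scores([6, 3, 10, 2], 2) (called at line 31) -> resolve_slot([6, 3, 10, 2], 2) (called at line 23).
First divergence: position 5; shown 'match at position None' vs intended 'hit index 3'.
Intended log window:
  3: enter resolve_slot: 4 items against 2
  4: scan_readings start: n=4 cutoff=2
  5: hit index 3
  6: match at position 3
Execution walk:
  scan_readings([6, 3, 10, 2], 2) -> None  [called from resolve_slot, line 10]
Origin of each log line:
  1: emitted by main (line 30)
  2: emitted by fold_scores (line 22)
  3: emitted by resolve_slot (line 9)
  4: emitted by scan_readings (line 2)
  5: emitted by resolve_slot (line 11)
A correct fix: line 4: replace `levels[width] == width` with `levels[width] == total`.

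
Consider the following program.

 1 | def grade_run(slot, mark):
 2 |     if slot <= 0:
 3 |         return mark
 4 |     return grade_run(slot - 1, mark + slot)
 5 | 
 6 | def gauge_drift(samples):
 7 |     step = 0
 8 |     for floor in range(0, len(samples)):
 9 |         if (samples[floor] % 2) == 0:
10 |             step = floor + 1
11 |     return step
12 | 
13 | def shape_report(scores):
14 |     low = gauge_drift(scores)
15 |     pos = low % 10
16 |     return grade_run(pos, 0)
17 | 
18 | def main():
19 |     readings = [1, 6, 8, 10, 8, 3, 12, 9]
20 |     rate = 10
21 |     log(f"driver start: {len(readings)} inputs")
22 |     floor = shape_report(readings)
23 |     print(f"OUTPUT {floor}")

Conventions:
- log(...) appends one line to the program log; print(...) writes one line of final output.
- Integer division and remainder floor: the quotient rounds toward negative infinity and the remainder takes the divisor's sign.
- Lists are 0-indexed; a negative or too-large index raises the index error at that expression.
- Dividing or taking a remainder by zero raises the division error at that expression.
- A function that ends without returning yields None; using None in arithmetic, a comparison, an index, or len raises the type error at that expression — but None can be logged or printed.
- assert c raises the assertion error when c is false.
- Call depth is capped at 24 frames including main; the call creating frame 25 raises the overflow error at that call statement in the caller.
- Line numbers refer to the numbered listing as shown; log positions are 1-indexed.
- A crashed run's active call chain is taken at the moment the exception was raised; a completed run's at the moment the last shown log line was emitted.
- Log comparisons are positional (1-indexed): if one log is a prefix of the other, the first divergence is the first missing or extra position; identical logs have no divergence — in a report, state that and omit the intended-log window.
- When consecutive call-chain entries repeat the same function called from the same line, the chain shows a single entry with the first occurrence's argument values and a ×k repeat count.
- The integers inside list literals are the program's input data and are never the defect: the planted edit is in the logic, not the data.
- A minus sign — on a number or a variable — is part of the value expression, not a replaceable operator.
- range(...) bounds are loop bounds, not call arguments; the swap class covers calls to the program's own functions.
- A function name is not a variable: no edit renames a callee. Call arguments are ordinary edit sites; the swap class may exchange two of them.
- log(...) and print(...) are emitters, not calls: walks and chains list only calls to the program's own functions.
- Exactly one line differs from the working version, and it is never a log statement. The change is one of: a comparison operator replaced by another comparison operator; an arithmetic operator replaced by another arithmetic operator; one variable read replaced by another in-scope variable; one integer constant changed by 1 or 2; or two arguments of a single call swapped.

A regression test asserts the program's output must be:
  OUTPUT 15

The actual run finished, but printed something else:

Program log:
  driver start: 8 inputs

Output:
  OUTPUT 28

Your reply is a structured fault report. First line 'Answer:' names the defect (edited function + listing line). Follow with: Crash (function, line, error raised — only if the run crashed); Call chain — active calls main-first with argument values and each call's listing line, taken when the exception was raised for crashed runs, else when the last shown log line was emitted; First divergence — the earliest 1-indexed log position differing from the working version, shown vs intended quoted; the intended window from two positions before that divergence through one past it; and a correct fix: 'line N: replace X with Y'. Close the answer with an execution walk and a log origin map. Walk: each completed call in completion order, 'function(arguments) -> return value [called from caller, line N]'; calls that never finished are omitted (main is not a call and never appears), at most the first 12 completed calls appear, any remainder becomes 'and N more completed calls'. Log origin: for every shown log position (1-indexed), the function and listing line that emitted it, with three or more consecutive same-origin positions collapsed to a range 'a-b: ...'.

Answer: the defect is in gauge_drift at line 10.
Core observation: Log streams are identical — the defect surfaces only in the printed output.
Call chain: main.
First divergence: there is none — every log position agrees.
Execution walk:
  gauge_drift([1, 6, 8, 10, 8, 3, 12, 9]) -> 7  [called from shape_report, line 14]
  grade_run(0, 28) -> 28  [called from grade_run, line 4]
  grade_run(1, 27) -> 28  [called from grade_run, line 4]
  grade_run(2, 25) -> 28  [called from grade_run, line 4]
  grade_run(3, 22) -> 28  [called from grade_run, line 4]
  grade_run(4, 18) -> 28  [called from grade_run, line 4]
  grade_run(5, 13) -> 28  [called from grade_run, line 4]
  grade_run(6, 7) -> 28  [called from grade_run, line 4]
  grade_run(7, 0) -> 28  [called from shape_report, line 16]
  shape_report([1, 6, 8, 10, 8, 3, 12, 9]) -> 28  [called from main, line 22]
Log origins:
  1: logged in main at line 21
A correct fix: line 10: replace `floor` with `step`.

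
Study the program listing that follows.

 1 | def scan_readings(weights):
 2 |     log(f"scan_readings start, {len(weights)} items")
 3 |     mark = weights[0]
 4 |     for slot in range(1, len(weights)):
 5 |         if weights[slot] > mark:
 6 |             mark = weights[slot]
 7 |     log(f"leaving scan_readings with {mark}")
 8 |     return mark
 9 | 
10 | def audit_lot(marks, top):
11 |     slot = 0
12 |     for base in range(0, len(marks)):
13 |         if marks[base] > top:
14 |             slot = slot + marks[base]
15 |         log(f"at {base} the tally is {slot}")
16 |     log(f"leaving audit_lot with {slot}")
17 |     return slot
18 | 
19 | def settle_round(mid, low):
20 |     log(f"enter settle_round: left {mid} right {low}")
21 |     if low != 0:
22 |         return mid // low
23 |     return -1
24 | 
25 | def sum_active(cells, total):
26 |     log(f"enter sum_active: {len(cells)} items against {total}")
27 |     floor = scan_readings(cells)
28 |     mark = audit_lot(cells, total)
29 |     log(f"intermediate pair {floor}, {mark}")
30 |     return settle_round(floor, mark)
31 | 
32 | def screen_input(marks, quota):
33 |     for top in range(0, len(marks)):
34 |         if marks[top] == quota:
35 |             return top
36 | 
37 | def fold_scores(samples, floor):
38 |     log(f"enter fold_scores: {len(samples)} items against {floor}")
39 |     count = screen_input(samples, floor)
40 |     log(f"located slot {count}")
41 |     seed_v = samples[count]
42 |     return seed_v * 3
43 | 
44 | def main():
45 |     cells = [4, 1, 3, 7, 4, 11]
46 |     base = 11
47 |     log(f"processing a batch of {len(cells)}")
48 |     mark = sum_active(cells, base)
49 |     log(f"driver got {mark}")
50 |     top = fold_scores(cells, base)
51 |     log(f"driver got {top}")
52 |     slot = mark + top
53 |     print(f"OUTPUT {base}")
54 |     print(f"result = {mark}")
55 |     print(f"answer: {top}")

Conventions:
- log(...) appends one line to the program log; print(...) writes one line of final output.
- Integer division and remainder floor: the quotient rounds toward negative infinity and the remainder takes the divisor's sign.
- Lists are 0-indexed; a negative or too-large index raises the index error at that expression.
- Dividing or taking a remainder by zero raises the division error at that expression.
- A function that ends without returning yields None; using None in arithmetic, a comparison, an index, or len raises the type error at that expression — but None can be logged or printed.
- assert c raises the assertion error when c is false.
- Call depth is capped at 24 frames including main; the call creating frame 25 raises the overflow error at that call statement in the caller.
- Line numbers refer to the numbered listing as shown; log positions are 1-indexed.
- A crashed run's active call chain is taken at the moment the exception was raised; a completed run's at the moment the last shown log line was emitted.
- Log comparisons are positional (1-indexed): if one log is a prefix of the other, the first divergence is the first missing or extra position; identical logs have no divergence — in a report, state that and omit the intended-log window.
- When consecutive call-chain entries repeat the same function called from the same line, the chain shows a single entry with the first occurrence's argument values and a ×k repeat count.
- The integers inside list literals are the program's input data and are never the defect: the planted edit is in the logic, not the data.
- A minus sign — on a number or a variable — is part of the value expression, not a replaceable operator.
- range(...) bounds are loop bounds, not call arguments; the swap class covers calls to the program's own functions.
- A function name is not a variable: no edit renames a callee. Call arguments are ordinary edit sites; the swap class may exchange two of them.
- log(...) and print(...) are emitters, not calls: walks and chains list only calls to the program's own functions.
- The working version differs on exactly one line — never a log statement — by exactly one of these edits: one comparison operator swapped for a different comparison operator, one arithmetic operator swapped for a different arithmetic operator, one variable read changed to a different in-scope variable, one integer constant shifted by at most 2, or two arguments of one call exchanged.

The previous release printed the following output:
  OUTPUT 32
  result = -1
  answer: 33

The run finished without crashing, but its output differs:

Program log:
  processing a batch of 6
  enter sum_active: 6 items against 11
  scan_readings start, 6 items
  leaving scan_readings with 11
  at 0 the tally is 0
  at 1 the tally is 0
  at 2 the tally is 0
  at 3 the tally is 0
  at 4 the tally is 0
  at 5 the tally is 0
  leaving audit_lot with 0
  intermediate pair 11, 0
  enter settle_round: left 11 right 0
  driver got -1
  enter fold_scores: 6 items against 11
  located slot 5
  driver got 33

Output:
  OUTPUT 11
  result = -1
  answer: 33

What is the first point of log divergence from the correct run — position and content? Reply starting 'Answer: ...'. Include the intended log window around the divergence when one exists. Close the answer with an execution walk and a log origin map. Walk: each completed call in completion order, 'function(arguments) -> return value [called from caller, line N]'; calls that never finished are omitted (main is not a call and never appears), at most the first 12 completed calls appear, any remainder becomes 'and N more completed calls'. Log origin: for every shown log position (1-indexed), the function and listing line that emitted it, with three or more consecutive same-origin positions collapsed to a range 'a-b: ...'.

Answer: none (the log streams are identical).
Execution walk:
  scan_readings([4, 1, 3, 7, 4, 11]) -> 11  [called from sum_active, line 27]
  audit_lot([4, 1, 3, 7, 4, 11], 11) -> 0  [called from sum_active, line 28]
  settle_round(11, 0) -> -1  [called from sum_active, line 30]
  sum_active([4, 1, 3, 7, 4, 11], 11) -> -1  [called from main, line 48]
  screen_input([4, 1, 3, 7, 4, 11], 11) -> 5  [called from fold_scores, line 39]
  fold_scores([4, 1, 3, 7, 4, 11], 11) -> 33  [called from main, line 50]
Origin of each log line:
  1: emitted by main (line 47)
  2: emitted by sum_active (line 26)
  3: emitted by scan_readings (line 2)
  4: emitted by scan_readings (line 7)
  5-10: emitted by audit_lot (line 15)
  11: emitted by audit_lot (line 16)
  12: emitted by sum_active (line 29)
  13: emitted by settle_round (line 20)
  14: emitted by main (line 49)
  15: emitted by fold_scores (line 38)
  16: emitted by fold_scores (line 40)
  17: emitted by main (line 51)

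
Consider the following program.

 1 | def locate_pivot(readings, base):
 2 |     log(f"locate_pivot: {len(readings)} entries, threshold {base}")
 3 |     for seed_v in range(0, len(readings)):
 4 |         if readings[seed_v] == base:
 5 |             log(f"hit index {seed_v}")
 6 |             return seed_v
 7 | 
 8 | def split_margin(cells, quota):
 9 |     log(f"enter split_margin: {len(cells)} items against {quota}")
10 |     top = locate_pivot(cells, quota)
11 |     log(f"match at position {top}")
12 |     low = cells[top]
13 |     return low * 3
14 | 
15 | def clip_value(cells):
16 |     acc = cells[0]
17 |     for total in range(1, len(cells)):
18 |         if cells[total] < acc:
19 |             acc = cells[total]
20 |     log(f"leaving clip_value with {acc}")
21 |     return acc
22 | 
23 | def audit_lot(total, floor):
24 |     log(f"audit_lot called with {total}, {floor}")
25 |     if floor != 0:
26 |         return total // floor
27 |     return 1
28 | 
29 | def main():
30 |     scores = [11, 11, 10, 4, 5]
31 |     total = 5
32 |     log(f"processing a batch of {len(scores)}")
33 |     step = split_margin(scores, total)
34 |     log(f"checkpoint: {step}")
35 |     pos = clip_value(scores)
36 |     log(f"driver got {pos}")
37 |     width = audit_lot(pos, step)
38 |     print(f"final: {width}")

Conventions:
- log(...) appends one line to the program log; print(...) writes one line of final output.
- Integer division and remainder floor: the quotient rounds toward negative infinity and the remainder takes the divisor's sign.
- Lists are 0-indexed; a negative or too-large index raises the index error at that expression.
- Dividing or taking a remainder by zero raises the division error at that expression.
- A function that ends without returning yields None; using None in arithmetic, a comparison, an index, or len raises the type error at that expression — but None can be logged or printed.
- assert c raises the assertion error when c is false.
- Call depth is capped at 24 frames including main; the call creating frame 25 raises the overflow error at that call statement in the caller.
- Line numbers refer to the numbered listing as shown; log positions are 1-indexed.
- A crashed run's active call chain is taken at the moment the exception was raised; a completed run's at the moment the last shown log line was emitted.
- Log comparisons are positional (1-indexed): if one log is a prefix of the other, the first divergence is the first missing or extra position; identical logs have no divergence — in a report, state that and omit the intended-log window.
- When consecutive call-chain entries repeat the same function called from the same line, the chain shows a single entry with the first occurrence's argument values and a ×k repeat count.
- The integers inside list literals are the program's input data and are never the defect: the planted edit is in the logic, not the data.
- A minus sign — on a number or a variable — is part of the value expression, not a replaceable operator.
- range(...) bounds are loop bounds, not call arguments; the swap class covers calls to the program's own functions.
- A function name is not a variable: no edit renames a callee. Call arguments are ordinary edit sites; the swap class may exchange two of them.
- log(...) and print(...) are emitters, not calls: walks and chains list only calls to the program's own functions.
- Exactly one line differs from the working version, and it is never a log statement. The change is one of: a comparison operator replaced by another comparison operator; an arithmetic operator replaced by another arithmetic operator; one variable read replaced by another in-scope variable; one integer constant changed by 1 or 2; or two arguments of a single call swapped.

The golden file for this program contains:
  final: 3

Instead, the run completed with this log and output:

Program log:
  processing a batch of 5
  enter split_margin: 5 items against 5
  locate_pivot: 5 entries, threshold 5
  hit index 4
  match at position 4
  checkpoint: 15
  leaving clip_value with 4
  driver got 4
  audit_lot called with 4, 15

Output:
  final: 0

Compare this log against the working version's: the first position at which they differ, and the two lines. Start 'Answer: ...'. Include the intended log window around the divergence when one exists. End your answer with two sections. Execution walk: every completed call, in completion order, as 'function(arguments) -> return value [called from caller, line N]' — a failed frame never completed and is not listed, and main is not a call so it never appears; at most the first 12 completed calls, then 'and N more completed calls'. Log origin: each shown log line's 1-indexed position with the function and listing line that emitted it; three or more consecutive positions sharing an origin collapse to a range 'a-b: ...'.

Answer: position 9 — the shown line 'audit_lot called with 4, 15' should read 'audit_lot called with 15, 4'.
Intended log window:
  7: leaving clip_value with 4
  8: driver got 4
  9: audit_lot called with 15, 4
Execution walk:
  locate_pivot([11, 11, 10, 4, 5], 5) -> 4  [called from split_margin, line 10]
  split_margin([11, 11, 10, 4, 5], 5) -> 15  [called from main, line 33]
  clip_value([11, 11, 10, 4, 5]) -> 4  [called from main, line 35]
  audit_lot(4, 15) -> 0  [called from main, line 37]
Log line origins:
  1: emitted by main (line 32)
  2: emitted by split_margin (line 9)
  3: emitted by locate_pivot (line 2)
  4: emitted by locate_pivot (line 5)
  5: emitted by split_margin (line 11)
  6: emitted by main (line 34)
  7: emitted by clip_value (line 20)
  8: emitted by main (line 36)
  9: emitted by audit_lot (line 24)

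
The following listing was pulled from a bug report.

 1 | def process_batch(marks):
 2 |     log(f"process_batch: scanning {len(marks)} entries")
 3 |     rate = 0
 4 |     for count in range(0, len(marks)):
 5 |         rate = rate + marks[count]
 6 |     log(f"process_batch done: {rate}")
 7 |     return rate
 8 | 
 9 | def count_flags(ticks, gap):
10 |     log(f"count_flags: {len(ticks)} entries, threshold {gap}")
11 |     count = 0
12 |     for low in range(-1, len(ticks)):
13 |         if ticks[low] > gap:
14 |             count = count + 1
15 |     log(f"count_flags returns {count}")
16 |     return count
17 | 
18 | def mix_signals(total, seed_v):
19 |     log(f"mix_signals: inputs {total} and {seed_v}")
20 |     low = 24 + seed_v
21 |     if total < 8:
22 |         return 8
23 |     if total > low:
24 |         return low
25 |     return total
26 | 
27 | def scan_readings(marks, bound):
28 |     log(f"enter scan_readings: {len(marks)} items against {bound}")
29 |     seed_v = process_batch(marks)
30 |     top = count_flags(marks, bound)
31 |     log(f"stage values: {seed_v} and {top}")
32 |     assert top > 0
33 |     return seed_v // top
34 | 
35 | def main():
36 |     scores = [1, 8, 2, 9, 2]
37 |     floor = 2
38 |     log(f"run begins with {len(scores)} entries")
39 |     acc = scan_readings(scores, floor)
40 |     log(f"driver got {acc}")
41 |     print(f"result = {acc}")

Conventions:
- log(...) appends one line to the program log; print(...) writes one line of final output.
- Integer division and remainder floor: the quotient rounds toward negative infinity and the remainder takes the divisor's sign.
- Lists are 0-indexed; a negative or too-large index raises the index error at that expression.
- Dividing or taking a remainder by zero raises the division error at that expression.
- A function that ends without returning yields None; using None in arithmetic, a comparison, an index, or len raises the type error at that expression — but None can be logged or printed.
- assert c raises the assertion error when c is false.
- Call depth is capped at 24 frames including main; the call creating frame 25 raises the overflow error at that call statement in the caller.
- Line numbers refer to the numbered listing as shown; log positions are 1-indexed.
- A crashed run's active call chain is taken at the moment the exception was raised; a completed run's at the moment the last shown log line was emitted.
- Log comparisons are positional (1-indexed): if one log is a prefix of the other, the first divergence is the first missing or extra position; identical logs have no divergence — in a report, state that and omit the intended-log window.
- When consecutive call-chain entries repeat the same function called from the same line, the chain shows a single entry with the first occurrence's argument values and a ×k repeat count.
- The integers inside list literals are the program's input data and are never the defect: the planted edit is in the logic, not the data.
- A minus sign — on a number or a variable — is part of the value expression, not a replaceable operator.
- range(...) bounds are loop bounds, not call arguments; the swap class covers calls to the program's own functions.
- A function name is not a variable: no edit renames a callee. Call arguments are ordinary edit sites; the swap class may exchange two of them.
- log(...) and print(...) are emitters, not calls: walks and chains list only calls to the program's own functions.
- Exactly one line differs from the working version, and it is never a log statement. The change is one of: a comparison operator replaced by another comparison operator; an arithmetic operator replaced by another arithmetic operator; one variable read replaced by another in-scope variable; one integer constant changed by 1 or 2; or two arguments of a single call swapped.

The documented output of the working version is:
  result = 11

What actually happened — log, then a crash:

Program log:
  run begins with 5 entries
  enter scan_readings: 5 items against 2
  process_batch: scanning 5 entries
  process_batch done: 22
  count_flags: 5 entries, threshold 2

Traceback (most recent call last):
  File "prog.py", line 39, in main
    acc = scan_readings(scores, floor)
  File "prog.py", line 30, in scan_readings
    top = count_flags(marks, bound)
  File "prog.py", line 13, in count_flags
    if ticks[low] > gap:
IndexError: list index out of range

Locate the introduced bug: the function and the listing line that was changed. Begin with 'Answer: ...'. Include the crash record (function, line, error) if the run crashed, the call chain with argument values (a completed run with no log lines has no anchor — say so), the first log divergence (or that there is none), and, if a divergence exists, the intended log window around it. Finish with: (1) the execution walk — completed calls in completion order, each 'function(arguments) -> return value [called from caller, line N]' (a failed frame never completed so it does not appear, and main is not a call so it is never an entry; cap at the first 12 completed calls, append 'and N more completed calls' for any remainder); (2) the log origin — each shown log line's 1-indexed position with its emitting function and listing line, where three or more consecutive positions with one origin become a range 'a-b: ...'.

Answer: the defect is in count_flags at line 12.
Core observation: Only 5 log lines were emitted before the run died; the intended continuation was 'count_flags returns 2'.
Crash: count_flags, line 13, IndexError.
Call chain: main -> scan_readings([1, 8, 2, 9, 2], 2) (called at line 39) -> count_flags([1, 8, 2, 9, 2], 2) (called at line 30).
First divergence: position 6 — the faulty run's log ends after 5 lines; the working version continues with 'count_flags returns 2'.
Intended log window:
  4: process_batch done: 22
  5: count_flags: 5 entries, threshold 2
  6: count_flags returns 2
  7: stage values: 22 and 2
Execution walk:
  process_batch([1, 8, 2, 9, 2]) -> 22  [called from scan_readings, line 29]
Log origins:
  1 — main, line 38
  2 — scan_readings, line 28
  3 — process_batch, line 2
  4 — process_batch, line 6
  5 — count_flags, line 10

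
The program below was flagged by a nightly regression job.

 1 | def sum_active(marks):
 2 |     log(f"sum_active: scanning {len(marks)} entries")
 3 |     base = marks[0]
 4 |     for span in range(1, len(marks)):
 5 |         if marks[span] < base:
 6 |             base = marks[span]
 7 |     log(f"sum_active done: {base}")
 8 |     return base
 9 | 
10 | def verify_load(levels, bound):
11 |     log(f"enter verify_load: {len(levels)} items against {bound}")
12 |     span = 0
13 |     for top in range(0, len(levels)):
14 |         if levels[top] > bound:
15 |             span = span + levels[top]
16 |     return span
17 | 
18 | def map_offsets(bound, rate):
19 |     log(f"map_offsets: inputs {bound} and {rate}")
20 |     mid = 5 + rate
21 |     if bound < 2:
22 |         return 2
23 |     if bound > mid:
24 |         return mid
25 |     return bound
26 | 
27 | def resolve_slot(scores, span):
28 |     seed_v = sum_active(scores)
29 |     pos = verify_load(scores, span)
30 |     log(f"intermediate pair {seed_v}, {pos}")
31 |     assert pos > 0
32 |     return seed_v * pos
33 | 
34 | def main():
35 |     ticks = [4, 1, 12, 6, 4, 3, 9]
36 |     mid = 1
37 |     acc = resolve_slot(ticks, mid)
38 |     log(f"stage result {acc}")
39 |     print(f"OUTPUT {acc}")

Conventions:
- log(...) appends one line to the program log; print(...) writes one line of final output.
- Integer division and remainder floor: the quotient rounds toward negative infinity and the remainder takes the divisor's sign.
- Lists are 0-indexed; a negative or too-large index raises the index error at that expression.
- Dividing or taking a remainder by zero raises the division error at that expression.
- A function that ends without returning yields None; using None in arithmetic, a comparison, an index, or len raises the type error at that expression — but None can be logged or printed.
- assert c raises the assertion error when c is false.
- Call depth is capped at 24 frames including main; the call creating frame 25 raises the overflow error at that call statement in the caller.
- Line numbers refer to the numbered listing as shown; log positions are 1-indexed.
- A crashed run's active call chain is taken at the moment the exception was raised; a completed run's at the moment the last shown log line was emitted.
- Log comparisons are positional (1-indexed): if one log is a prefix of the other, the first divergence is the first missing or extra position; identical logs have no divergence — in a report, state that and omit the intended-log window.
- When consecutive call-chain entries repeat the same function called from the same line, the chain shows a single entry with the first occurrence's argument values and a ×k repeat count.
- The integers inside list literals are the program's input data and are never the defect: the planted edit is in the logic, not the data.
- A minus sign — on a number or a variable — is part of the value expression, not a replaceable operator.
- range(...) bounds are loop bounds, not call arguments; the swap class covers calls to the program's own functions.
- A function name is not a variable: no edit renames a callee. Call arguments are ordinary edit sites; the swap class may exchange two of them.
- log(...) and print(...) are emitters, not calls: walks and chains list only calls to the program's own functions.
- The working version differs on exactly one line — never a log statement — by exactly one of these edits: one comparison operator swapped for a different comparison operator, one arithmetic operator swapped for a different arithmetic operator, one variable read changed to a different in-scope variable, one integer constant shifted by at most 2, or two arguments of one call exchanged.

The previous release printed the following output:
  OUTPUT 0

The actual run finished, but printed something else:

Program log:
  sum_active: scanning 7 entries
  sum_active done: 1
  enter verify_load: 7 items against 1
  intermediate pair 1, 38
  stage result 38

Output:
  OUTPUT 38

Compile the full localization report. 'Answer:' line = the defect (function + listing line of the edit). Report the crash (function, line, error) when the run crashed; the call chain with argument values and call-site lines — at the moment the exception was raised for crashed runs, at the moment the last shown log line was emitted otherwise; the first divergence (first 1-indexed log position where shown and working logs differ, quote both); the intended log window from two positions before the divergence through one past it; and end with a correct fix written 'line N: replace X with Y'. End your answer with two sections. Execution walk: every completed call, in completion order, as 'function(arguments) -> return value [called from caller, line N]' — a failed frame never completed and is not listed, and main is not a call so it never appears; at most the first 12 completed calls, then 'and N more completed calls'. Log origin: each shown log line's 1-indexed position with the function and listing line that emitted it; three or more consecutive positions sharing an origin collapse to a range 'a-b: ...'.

Answer: the defect is in resolve_slot at line 32.
Key fact: Everything matches until log position 5, which reads 'stage result 38' in place of 'stage result 0'.
Call chain: main.
First divergence: position 5; shown 'stage result 38' vs intended 'stage result 0'.
Intended log window:
  3: enter verify_load: 7 items against 1
  4: intermediate pair 1, 38
  5: stage result 0
Execution walk:
  sum_active([4, 1, 12, 6, 4, 3, 9]) -> 1  [called from resolve_slot, line 28]
  verify_load([4, 1, 12, 6, 4, 3, 9], 1) -> 38  [called from resolve_slot, line 29]
  resolve_slot([4, 1, 12, 6, 4, 3, 9], 1) -> 38  [called from main, line 37]
Log line origins:
  1: from sum_active, line 2
  2: from sum_active, line 7
  3: from verify_load, line 11
  4: from resolve_slot, line 30
  5: from main, line 38
A correct fix: line 32: replace `*` with `//`.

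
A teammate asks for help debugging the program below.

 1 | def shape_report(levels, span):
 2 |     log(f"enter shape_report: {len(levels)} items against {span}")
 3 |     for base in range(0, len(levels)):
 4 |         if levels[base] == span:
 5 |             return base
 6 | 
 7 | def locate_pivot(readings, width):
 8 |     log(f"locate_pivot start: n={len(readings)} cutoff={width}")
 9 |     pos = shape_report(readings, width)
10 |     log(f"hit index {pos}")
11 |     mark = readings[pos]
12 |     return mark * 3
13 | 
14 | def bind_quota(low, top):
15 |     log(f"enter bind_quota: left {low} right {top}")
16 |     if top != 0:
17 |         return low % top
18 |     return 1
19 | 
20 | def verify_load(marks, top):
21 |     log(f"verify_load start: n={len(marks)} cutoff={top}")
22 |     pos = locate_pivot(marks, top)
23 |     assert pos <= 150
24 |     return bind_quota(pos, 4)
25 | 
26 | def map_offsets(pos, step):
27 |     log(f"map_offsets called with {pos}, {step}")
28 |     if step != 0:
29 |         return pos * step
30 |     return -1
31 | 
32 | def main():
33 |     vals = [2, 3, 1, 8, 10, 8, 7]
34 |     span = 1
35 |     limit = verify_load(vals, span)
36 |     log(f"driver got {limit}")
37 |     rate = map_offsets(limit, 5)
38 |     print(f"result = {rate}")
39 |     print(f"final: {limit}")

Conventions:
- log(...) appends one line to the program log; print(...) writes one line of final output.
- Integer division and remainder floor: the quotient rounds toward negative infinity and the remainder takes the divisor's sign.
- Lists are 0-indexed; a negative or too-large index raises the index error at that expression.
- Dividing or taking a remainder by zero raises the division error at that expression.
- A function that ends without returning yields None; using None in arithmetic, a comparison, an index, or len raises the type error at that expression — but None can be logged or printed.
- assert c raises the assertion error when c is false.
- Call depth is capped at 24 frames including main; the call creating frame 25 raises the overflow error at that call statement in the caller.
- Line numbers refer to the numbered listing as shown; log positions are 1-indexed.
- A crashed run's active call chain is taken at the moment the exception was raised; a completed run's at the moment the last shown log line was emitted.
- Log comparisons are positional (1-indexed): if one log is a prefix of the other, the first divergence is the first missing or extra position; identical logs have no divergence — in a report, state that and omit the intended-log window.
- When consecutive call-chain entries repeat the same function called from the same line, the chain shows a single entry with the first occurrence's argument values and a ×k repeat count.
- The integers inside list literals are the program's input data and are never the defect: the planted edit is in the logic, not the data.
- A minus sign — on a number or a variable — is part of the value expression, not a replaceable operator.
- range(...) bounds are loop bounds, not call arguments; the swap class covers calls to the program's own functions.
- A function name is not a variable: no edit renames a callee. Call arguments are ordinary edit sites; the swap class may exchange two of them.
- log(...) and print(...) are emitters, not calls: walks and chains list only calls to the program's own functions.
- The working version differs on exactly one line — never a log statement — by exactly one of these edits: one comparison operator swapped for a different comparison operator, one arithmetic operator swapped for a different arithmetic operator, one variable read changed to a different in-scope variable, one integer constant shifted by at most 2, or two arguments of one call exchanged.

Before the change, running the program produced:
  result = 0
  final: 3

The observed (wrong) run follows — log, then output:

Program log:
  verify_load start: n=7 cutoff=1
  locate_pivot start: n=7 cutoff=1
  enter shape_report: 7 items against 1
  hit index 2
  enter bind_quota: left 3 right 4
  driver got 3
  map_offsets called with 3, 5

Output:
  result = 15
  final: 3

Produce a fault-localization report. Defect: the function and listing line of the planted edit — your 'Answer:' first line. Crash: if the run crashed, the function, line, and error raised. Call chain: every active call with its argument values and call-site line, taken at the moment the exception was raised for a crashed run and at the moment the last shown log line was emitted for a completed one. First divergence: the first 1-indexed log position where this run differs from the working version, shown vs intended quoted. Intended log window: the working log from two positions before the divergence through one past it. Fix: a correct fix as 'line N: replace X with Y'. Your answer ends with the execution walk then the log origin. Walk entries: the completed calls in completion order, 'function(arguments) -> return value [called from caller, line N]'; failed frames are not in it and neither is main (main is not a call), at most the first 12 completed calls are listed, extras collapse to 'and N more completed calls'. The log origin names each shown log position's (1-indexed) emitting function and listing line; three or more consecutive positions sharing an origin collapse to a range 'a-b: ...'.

Answer: the defect is in map_offsets at line 29.
Key fact: The two runs log identically and part ways only at the printed values.
Call chain: main -> map_offsets(3, 5) (called at line 37).
First divergence: none — the logs agree in full.
Execution walk:
  shape_report([2, 3, 1, 8, 10, 8, 7], 1) -> 2  [called from locate_pivot, line 9]
  locate_pivot([2, 3, 1, 8, 10, 8, 7], 1) -> 3  [called from verify_load, line 22]
  bind_quota(3, 4) -> 3  [called from verify_load, line 24]
  verify_load([2, 3, 1, 8, 10, 8, 7], 1) -> 3  [called from main, line 35]
  map_offsets(3, 5) -> 15  [called from main, line 37]
Log origins:
  1 — verify_load, line 21
  2 — locate_pivot, line 8
  3 — shape_report, line 2
  4 — locate_pivot, line 10
  5 — bind_quota, line 15
  6 — main, line 36
  7 — map_offsets, line 27
A correct fix: line 29: replace `*` with `//`.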